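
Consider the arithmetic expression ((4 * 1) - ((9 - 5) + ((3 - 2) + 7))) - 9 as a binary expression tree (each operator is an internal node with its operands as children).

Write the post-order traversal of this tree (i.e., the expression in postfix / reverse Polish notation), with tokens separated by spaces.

4 1 * 9 5 - 3 2 - 7 + + - 9 -

Post-order on an expression tree gives postfix notation: for each operator, emit left operand, right operand, then the operator.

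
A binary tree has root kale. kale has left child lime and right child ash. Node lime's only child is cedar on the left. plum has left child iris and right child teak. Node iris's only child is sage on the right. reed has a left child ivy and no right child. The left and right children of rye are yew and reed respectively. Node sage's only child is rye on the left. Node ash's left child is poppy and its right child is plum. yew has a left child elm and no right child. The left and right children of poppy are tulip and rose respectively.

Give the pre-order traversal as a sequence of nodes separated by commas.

Pre-order visits the node, then its left subtree, then its right subtree.
Visit kale.
At kale: go left to lime.
  Visit lime.
  At lime: go left to cedar.
    cedar is a leaf — visit cedar.
  At lime: no right child.
At kale: go right to ash.
  Visit ash.
  At ash: go left to poppy.
    Visit poppy.
    At poppy: go left to tulip.
      tulip is a leaf — visit tulip.
    At poppy: go right to rose.
      rose is a leaf — visit rose.
  At ash: go right to plum.
    Visit plum.
    At plum: go left to iris.
      Visit iris.
      At iris: no left child.
      At iris: go right to sage.
        Visit sage.
        At sage: go left to rye.
          Visit rye.
          At rye: go left to yew.
            Visit yew.
            At yew: go left to elm.
              elm is a leaf — visit elm.
            At yew: no right child.
          At rye: go right to reed.
            Visit reed.
            At reed: go left to ivy.
              ivy is a leaf — visit ivy.
            At reed: no right child.
        At sage: no right child.
    At plum: go right to teak.
      teak is a leaf — visit teak.

kale, lime, cedar, ash, poppy, tulip, rose, plum, iris, sage, rye, yew, elm, reed, ivy, teak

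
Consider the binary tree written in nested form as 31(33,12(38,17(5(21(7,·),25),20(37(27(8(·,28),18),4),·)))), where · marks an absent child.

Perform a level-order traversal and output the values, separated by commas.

Level-order visits nodes level by level from the root, left to right within each level.
Level 0: 31
Level 1: 33, 12
Level 2: 38, 17
Level 3: 5, 20
Level 4: 21, 25, 37
Level 5: 7, 27, 4
Level 6: 8, 18
Level 7: 28

31, 33, 12, 38, 17, 5, 20, 21, 25, 37, 7, 27, 4, 8, 18, 28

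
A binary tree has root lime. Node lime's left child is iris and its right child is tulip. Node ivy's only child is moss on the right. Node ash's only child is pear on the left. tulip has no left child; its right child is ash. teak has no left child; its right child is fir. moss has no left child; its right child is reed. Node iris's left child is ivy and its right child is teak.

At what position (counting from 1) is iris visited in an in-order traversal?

In-order visits the left subtree, then the node, then the right subtree.
At lime: go left to iris.
  At iris: go left to ivy.
    At ivy: no left child.
    Visit ivy.
    At ivy: go right to moss.
      At moss: no left child.
      Visit moss.
      At moss: go right to reed.
        reed is a leaf — visit reed.
  Visit iris.
  At iris: go right to teak.
    At teak: no left child.
    Visit teak.
    At teak: go right to fir.
      fir is a leaf — visit fir.
Visit lime.
At lime: go right to tulip.
  At tulip: no left child.
  Visit tulip.
  At tulip: go right to ash.
    At ash: go left to pear.
      pear is a leaf — visit pear.
    Visit ash.
    At ash: no right child.
Full in-order sequence: ivy, moss, reed, iris, teak, fir, lime, tulip, pear, ash.

4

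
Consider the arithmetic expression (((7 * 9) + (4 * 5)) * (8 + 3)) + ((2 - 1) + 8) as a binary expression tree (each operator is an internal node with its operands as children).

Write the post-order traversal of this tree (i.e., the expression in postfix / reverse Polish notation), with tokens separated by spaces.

Post-order on an expression tree gives postfix notation: for each operator, emit left operand, right operand, then the operator.

7 9 * 4 5 * + 8 3 + * 2 1 - 8 + +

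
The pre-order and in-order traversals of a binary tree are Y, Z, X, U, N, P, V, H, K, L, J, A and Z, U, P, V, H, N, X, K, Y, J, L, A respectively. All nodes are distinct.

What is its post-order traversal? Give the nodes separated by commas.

The first element of pre-order is the root; it splits in-order into left and right subtrees.
Root Y: left subtree has 8 nodes {Z, U, P, V, H, N, X, K}, right has 3 {J, L, A}.
  Root Z: left subtree has 0 nodes { }, right has 7 {U, P, V, H, N, X, K}.
    Root X: left subtree has 5 nodes {U, P, V, H, N}, right has 1 {K}.
      Root U: left subtree has 0 nodes { }, right has 4 {P, V, H, N}.
        Root N: left subtree has 3 nodes {P, V, H}, right has 0 { }.
          Root P: left subtree has 0 nodes { }, right has 2 {V, H}.
            Root V: left subtree has 0 nodes { }, right has 1 {H}.
  Root L: left subtree has 1 node {J}, right has 1 {A}.

H, V, P, N, U, K, X, Z, J, A, L, Y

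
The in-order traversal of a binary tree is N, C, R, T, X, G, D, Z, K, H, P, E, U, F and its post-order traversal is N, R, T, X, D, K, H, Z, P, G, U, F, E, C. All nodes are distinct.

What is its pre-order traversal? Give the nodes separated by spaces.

C N E G X T R P Z D H K F U

The last element of post-order is the root; it splits in-order into left and right subtrees.
Root C: left subtree has 1 node {N}, right has 12 {R, T, X, G, D, Z, K, H, P, E, U, F}.
  Root E: left subtree has 9 nodes {R, T, X, G, D, Z, K, H, P}, right has 2 {U, F}.
    Root G: left subtree has 3 nodes {R, T, X}, right has 5 {D, Z, K, H, P}.
      Root X: left subtree has 2 nodes {R, T}, right has 0 { }.
        Root T: left subtree has 1 node {R}, right has 0 { }.
      Root P: left subtree has 4 nodes {D, Z, K, H}, right has 0 { }.
        Root Z: left subtree has 1 node {D}, right has 2 {K, H}.
          Root H: left subtree has 1 node {K}, right has 0 { }.
    Root F: left subtree has 1 node {U}, right has 0 { }.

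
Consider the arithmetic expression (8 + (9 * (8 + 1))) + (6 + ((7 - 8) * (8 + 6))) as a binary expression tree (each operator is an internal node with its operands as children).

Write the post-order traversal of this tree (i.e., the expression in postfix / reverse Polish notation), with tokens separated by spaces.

8 9 8 1 + * + 6 7 8 - 8 6 + * + +

Post-order on an expression tree gives postfix notation: for each operator, emit left operand, right operand, then the operator.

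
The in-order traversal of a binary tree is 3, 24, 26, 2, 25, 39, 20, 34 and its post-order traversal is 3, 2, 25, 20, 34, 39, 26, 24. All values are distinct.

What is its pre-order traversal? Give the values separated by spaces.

The last element of post-order is the root; it splits in-order into left and right subtrees.
Root 24: left subtree has 1 node {3}, right has 6 {26, 2, 25, 39, 20, 34}.
  Root 26: left subtree has 0 nodes { }, right has 5 {2, 25, 39, 20, 34}.
    Root 39: left subtree has 2 nodes {2, 25}, right has 2 {20, 34}.
      Root 25: left subtree has 1 node {2}, right has 0 { }.
      Root 34: left subtree has 1 node {20}, right has 0 { }.

24 3 26 39 25 2 34 20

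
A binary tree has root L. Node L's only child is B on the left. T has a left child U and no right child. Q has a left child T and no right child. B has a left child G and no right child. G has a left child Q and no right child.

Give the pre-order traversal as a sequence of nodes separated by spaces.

L B G Q T U

Pre-order visits the node, then its left subtree, then its right subtree.
Visit L.
At L: go left to B.
  Visit B.
  At B: go left to G.
    Visit G.
    At G: go left to Q.
      Visit Q.
      At Q: go left to T.
        Visit T.
        At T: go left to U.
          U is a leaf — visit U.
        At T: no right child.
      At Q: no right child.
    At G: no right child.
  At B: no right child.
At L: no right child.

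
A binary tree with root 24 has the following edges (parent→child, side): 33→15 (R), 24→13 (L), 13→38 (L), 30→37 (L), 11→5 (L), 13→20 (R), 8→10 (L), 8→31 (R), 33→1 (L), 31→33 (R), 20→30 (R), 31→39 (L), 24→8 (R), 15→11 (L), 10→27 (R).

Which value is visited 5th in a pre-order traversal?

Pre-order visits the node, then its left subtree, then its right subtree.
Visit 24.
At 24: go left to 13.
  Visit 13.
  At 13: go left to 38.
    38 is a leaf — visit 38.
  At 13: go right to 20.
    Visit 20.
    At 20: no left child.
    At 20: go right to 30.
      Visit 30.
      At 30: go left to 37.
        37 is a leaf — visit 37.
      At 30: no right child.
At 24: go right to 8.
  Visit 8.
  At 8: go left to 10.
    Visit 10.
    At 10: no left child.
    At 10: go right to 27.
      27 is a leaf — visit 27.
  At 8: go right to 31.
    Visit 31.
    At 31: go left to 39.
      39 is a leaf — visit 39.
    At 31: go right to 33.
      Visit 33.
      At 33: go left to 1.
        1 is a leaf — visit 1.
      At 33: go right to 15.
        Visit 15.
        At 15: go left to 11.
          Visit 11.
          At 11: go left to 5.
            5 is a leaf — visit 5.
          At 11: no right child.
        At 15: no right child.
Full pre-order sequence: 24, 13, 38, 20, 30, 37, 8, 10, 27, 31, 39, 33, 1, 15, 11, 5.

30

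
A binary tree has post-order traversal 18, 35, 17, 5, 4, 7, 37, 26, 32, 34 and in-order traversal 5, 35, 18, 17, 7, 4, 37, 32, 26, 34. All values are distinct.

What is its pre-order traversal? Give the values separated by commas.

34, 32, 37, 7, 5, 17, 35, 18, 4, 26

The last element of post-order is the root; it splits in-order into left and right subtrees.
Root 34: left subtree has 9 nodes {5, 35, 18, 17, 7, 4, 37, 32, 26}, right has 0 { }.
  Root 32: left subtree has 7 nodes {5, 35, 18, 17, 7, 4, 37}, right has 1 {26}.
    Root 37: left subtree has 6 nodes {5, 35, 18, 17, 7, 4}, right has 0 { }.
      Root 7: left subtree has 4 nodes {5, 35, 18, 17}, right has 1 {4}.
        Root 5: left subtree has 0 nodes { }, right has 3 {35, 18, 17}.
          Root 17: left subtree has 2 nodes {35, 18}, right has 0 { }.
            Root 35: left subtree has 0 nodes { }, right has 1 {18}.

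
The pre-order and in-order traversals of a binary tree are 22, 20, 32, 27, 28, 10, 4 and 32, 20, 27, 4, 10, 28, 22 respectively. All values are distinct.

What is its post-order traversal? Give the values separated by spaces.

The first element of pre-order is the root; it splits in-order into left and right subtrees.
Root 22: left subtree has 6 nodes {32, 20, 27, 4, 10, 28}, right has 0 { }.
  Root 20: left subtree has 1 node {32}, right has 4 {27, 4, 10, 28}.
    Root 27: left subtree has 0 nodes { }, right has 3 {4, 10, 28}.
      Root 28: left subtree has 2 nodes {4, 10}, right has 0 { }.
        Root 10: left subtree has 1 node {4}, right has 0 { }.

32 4 10 28 27 20 22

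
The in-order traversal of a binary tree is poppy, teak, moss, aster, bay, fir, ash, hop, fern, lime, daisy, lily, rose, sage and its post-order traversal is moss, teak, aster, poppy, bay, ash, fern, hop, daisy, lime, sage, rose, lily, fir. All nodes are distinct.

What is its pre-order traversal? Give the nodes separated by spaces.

The last element of post-order is the root; it splits in-order into left and right subtrees.
Root fir: left subtree has 5 nodes {poppy, teak, moss, aster, bay}, right has 8 {ash, hop, fern, lime, daisy, lily, rose, sage}.
  Root bay: left subtree has 4 nodes {poppy, teak, moss, aster}, right has 0 { }.
    Root poppy: left subtree has 0 nodes { }, right has 3 {teak, moss, aster}.
      Root aster: left subtree has 2 nodes {teak, moss}, right has 0 { }.
        Root teak: left subtree has 0 nodes { }, right has 1 {moss}.
  Root lily: left subtree has 5 nodes {ash, hop, fern, lime, daisy}, right has 2 {rose, sage}.
    Root lime: left subtree has 3 nodes {ash, hop, fern}, right has 1 {daisy}.
      Root hop: left subtree has 1 node {ash}, right has 1 {fern}.
    Root rose: left subtree has 0 nodes { }, right has 1 {sage}.

fir bay poppy aster teak moss lily lime hop ash fern daisy rose sage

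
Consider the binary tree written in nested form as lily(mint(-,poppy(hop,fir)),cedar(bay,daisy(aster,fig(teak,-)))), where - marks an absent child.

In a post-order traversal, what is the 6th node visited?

aster

Post-order visits the left subtree, then the right subtree, then the node.
At lily: go left to mint.
  At mint: no left child.
  At mint: go right to poppy.
    At poppy: go left to hop.
      hop is a leaf — visit hop.
    At poppy: go right to fir.
      fir is a leaf — visit fir.
    Visit poppy.
  Visit mint.
At lily: go right to cedar.
  At cedar: go left to bay.
    bay is a leaf — visit bay.
  At cedar: go right to daisy.
    At daisy: go left to aster.
      aster is a leaf — visit aster.
    At daisy: go right to fig.
      At fig: go left to teak.
        teak is a leaf — visit teak.
      At fig: no right child.
      Visit fig.
    Visit daisy.
  Visit cedar.
Visit lily.
Full post-order sequence: hop, fir, poppy, mint, bay, aster, teak, fig, daisy, cedar, lily.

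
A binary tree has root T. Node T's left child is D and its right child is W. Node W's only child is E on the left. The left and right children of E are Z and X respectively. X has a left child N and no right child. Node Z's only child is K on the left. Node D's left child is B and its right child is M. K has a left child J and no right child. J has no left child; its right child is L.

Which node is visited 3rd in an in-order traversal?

In-order visits the left subtree, then the node, then the right subtree.
At T: go left to D.
  At D: go left to B.
    B is a leaf — visit B.
  Visit D.
  At D: go right to M.
    M is a leaf — visit M.
Visit T.
At T: go right to W.
  At W: go left to E.
    At E: go left to Z.
      At Z: go left to K.
        At K: go left to J.
          At J: no left child.
          Visit J.
          At J: go right to L.
            L is a leaf — visit L.
        Visit K.
        At K: no right child.
      Visit Z.
      At Z: no right child.
    Visit E.
    At E: go right to X.
      At X: go left to N.
        N is a leaf — visit N.
      Visit X.
      At X: no right child.
  Visit W.
  At W: no right child.
Full in-order sequence: B, D, M, T, J, L, K, Z, E, N, X, W.

M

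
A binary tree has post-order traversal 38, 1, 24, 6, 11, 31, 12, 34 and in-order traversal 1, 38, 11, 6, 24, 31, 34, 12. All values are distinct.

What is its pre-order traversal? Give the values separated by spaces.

34 31 11 1 38 6 24 12

The last element of post-order is the root; it splits in-order into left and right subtrees.
Root 34: left subtree has 6 nodes {1, 38, 11, 6, 24, 31}, right has 1 {12}.
  Root 31: left subtree has 5 nodes {1, 38, 11, 6, 24}, right has 0 { }.
    Root 11: left subtree has 2 nodes {1, 38}, right has 2 {6, 24}.
      Root 1: left subtree has 0 nodes { }, right has 1 {38}.
      Root 6: left subtree has 0 nodes { }, right has 1 {24}.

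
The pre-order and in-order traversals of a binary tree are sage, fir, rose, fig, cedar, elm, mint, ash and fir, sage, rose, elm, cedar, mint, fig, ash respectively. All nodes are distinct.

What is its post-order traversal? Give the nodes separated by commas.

The first element of pre-order is the root; it splits in-order into left and right subtrees.
Root sage: left subtree has 1 node {fir}, right has 6 {rose, elm, cedar, mint, fig, ash}.
  Root rose: left subtree has 0 nodes { }, right has 5 {elm, cedar, mint, fig, ash}.
    Root fig: left subtree has 3 nodes {elm, cedar, mint}, right has 1 {ash}.
      Root cedar: left subtree has 1 node {elm}, right has 1 {mint}.

fir, elm, mint, cedar, ash, fig, rose, sage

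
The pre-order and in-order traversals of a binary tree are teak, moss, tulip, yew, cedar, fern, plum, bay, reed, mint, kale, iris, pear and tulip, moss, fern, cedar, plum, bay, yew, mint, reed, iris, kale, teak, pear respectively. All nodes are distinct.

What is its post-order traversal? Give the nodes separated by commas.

The first element of pre-order is the root; it splits in-order into left and right subtrees.
Root teak: left subtree has 11 nodes {tulip, moss, fern, cedar, plum, bay, yew, mint, reed, iris, kale}, right has 1 {pear}.
  Root moss: left subtree has 1 node {tulip}, right has 9 {fern, cedar, plum, bay, yew, mint, reed, iris, kale}.
    Root yew: left subtree has 4 nodes {fern, cedar, plum, bay}, right has 4 {mint, reed, iris, kale}.
      Root cedar: left subtree has 1 node {fern}, right has 2 {plum, bay}.
        Root plum: left subtree has 0 nodes { }, right has 1 {bay}.
      Root reed: left subtree has 1 node {mint}, right has 2 {iris, kale}.
        Root kale: left subtree has 1 node {iris}, right has 0 { }.

tulip, fern, bay, plum, cedar, mint, iris, kale, reed, yew, moss, pear, teak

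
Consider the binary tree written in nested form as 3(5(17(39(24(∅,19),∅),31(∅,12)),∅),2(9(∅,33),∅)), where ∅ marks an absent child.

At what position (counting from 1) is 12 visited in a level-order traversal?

10

Level-order visits nodes level by level from the root, left to right within each level.
Level 0: 3
Level 1: 5, 2
Level 2: 17, 9
Level 3: 39, 31, 33
Level 4: 24, 12
Level 5: 19
Full level-order sequence: 3, 5, 2, 17, 9, 39, 31, 33, 24, 12, 19.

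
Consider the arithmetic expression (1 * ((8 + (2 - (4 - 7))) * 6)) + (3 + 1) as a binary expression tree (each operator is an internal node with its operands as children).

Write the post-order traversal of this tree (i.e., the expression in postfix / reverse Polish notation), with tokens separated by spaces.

Post-order on an expression tree gives postfix notation: for each operator, emit left operand, right operand, then the operator.

1 8 2 4 7 - - + 6 * * 3 1 + +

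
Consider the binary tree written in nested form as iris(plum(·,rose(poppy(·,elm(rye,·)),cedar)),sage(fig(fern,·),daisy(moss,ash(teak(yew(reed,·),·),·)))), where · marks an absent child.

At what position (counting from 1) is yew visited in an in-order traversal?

14

In-order visits the left subtree, then the node, then the right subtree.
At iris: go left to plum.
  At plum: no left child.
  Visit plum.
  At plum: go right to rose.
    At rose: go left to poppy.
      At poppy: no left child.
      Visit poppy.
      At poppy: go right to elm.
        At elm: go left to rye.
          rye is a leaf — visit rye.
        Visit elm.
        At elm: no right child.
    Visit rose.
    At rose: go right to cedar.
      cedar is a leaf — visit cedar.
Visit iris.
At iris: go right to sage.
  At sage: go left to fig.
    At fig: go left to fern.
      fern is a leaf — visit fern.
    Visit fig.
    At fig: no right child.
  Visit sage.
  At sage: go right to daisy.
    At daisy: go left to moss.
      moss is a leaf — visit moss.
    Visit daisy.
    At daisy: go right to ash.
      At ash: go left to teak.
        At teak: go left to yew.
          At yew: go left to reed.
            reed is a leaf — visit reed.
          Visit yew.
          At yew: no right child.
        Visit teak.
        At teak: no right child.
      Visit ash.
      At ash: no right child.
Full in-order sequence: plum, poppy, rye, elm, rose, cedar, iris, fern, fig, sage, moss, daisy, reed, yew, teak, ash.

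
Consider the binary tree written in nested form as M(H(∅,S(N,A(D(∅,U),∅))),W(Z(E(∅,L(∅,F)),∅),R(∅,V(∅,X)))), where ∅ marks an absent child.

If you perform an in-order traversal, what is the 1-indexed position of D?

In-order visits the left subtree, then the node, then the right subtree.
At M: go left to H.
  At H: no left child.
  Visit H.
  At H: go right to S.
    At S: go left to N.
      N is a leaf — visit N.
    Visit S.
    At S: go right to A.
      At A: go left to D.
        At D: no left child.
        Visit D.
        At D: go right to U.
          U is a leaf — visit U.
      Visit A.
      At A: no right child.
Visit M.
At M: go right to W.
  At W: go left to Z.
    At Z: go left to E.
      At E: no left child.
      Visit E.
      At E: go right to L.
        At L: no left child.
        Visit L.
        At L: go right to F.
          F is a leaf — visit F.
    Visit Z.
    At Z: no right child.
  Visit W.
  At W: go right to R.
    At R: no left child.
    Visit R.
    At R: go right to V.
      At V: no left child.
      Visit V.
      At V: go right to X.
        X is a leaf — visit X.
Full in-order sequence: H, N, S, D, U, A, M, E, L, F, Z, W, R, V, X.

4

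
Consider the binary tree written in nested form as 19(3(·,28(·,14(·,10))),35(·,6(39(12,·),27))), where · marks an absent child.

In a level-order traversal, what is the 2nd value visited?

3

Level-order visits nodes level by level from the root, left to right within each level.
Level 0: 19
Level 1: 3, 35
Level 2: 28, 6
Level 3: 14, 39, 27
Level 4: 10, 12
Full level-order sequence: 19, 3, 35, 28, 6, 14, 39, 27, 10, 12.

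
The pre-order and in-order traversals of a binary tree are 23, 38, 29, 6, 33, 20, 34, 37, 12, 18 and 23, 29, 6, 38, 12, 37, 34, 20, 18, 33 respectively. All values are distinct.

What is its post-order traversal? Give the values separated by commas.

6, 29, 12, 37, 34, 18, 20, 33, 38, 23

The first element of pre-order is the root; it splits in-order into left and right subtrees.
Root 23: left subtree has 0 nodes { }, right has 9 {29, 6, 38, 12, 37, 34, 20, 18, 33}.
  Root 38: left subtree has 2 nodes {29, 6}, right has 6 {12, 37, 34, 20, 18, 33}.
    Root 29: left subtree has 0 nodes { }, right has 1 {6}.
    Root 33: left subtree has 5 nodes {12, 37, 34, 20, 18}, right has 0 { }.
      Root 20: left subtree has 3 nodes {12, 37, 34}, right has 1 {18}.
        Root 34: left subtree has 2 nodes {12, 37}, right has 0 { }.
          Root 37: left subtree has 1 node {12}, right has 0 { }.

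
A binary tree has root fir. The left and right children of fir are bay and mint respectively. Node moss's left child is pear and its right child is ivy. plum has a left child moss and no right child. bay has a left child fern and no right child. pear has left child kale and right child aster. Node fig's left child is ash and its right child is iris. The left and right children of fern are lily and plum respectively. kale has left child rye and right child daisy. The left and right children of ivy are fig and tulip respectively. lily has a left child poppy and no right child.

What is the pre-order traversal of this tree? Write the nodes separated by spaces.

Pre-order visits the node, then its left subtree, then its right subtree.
Visit fir.
At fir: go left to bay.
  Visit bay.
  At bay: go left to fern.
    Visit fern.
    At fern: go left to lily.
      Visit lily.
      At lily: go left to poppy.
        poppy is a leaf — visit poppy.
      At lily: no right child.
    At fern: go right to plum.
      Visit plum.
      At plum: go left to moss.
        Visit moss.
        At moss: go left to pear.
          Visit pear.
          At pear: go left to kale.
            Visit kale.
            At kale: go left to rye.
              rye is a leaf — visit rye.
            At kale: go right to daisy.
              daisy is a leaf — visit daisy.
          At pear: go right to aster.
            aster is a leaf — visit aster.
        At moss: go right to ivy.
          Visit ivy.
          At ivy: go left to fig.
            Visit fig.
            At fig: go left to ash.
              ash is a leaf — visit ash.
            At fig: go right to iris.
              iris is a leaf — visit iris.
          At ivy: go right to tulip.
            tulip is a leaf — visit tulip.
      At plum: no right child.
  At bay: no right child.
At fir: go right to mint.
  mint is a leaf — visit mint.

fir bay fern lily poppy plum moss pear kale rye daisy aster ivy fig ash iris tulip mint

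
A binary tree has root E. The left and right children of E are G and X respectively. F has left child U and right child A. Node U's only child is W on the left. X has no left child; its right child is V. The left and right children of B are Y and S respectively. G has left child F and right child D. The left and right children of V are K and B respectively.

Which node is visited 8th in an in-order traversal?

X

In-order visits the left subtree, then the node, then the right subtree.
At E: go left to G.
  At G: go left to F.
    At F: go left to U.
      At U: go left to W.
        W is a leaf — visit W.
      Visit U.
      At U: no right child.
    Visit F.
    At F: go right to A.
      A is a leaf — visit A.
  Visit G.
  At G: go right to D.
    D is a leaf — visit D.
Visit E.
At E: go right to X.
  At X: no left child.
  Visit X.
  At X: go right to V.
    At V: go left to K.
      K is a leaf — visit K.
    Visit V.
    At V: go right to B.
      At B: go left to Y.
        Y is a leaf — visit Y.
      Visit B.
      At B: go right to S.
        S is a leaf — visit S.
Full in-order sequence: W, U, F, A, G, D, E, X, K, V, Y, B, S.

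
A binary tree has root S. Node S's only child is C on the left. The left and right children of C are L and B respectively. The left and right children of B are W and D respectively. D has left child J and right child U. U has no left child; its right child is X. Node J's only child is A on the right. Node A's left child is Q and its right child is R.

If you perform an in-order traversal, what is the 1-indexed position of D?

In-order visits the left subtree, then the node, then the right subtree.
At S: go left to C.
  At C: go left to L.
    L is a leaf — visit L.
  Visit C.
  At C: go right to B.
    At B: go left to W.
      W is a leaf — visit W.
    Visit B.
    At B: go right to D.
      At D: go left to J.
        At J: no left child.
        Visit J.
        At J: go right to A.
          At A: go left to Q.
            Q is a leaf — visit Q.
          Visit A.
          At A: go right to R.
            R is a leaf — visit R.
      Visit D.
      At D: go right to U.
        At U: no left child.
        Visit U.
        At U: go right to X.
          X is a leaf — visit X.
Visit S.
At S: no right child.
Full in-order sequence: L, C, W, B, J, Q, A, R, D, U, X, S.

9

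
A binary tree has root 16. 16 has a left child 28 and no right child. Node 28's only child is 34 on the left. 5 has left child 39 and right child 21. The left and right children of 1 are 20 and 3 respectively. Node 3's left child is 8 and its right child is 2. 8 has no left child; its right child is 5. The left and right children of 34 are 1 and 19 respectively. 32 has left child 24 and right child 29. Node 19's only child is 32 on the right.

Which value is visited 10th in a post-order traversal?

29

Post-order visits the left subtree, then the right subtree, then the node.
At 16: go left to 28.
  At 28: go left to 34.
    At 34: go left to 1.
      At 1: go left to 20.
        20 is a leaf — visit 20.
      At 1: go right to 3.
        At 3: go left to 8.
          At 8: no left child.
          At 8: go right to 5.
            At 5: go left to 39.
              39 is a leaf — visit 39.
            At 5: go right to 21.
              21 is a leaf — visit 21.
            Visit 5.
          Visit 8.
        At 3: go right to 2.
          2 is a leaf — visit 2.
        Visit 3.
      Visit 1.
    At 34: go right to 19.
      At 19: no left child.
      At 19: go right to 32.
        At 32: go left to 24.
          24 is a leaf — visit 24.
        At 32: go right to 29.
          29 is a leaf — visit 29.
        Visit 32.
      Visit 19.
    Visit 34.
  At 28: no right child.
  Visit 28.
At 16: no right child.
Visit 16.
Full post-order sequence: 20, 39, 21, 5, 8, 2, 3, 1, 24, 29, 32, 19, 34, 28, 16.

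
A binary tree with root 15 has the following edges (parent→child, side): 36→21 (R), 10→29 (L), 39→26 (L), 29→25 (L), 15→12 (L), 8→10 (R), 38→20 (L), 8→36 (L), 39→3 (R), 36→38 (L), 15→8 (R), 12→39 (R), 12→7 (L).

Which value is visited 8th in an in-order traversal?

38

In-order visits the left subtree, then the node, then the right subtree.
At 15: go left to 12.
  At 12: go left to 7.
    7 is a leaf — visit 7.
  Visit 12.
  At 12: go right to 39.
    At 39: go left to 26.
      26 is a leaf — visit 26.
    Visit 39.
    At 39: go right to 3.
      3 is a leaf — visit 3.
Visit 15.
At 15: go right to 8.
  At 8: go left to 36.
    At 36: go left to 38.
      At 38: go left to 20.
        20 is a leaf — visit 20.
      Visit 38.
      At 38: no right child.
    Visit 36.
    At 36: go right to 21.
      21 is a leaf — visit 21.
  Visit 8.
  At 8: go right to 10.
    At 10: go left to 29.
      At 29: go left to 25.
        25 is a leaf — visit 25.
      Visit 29.
      At 29: no right child.
    Visit 10.
    At 10: no right child.
Full in-order sequence: 7, 12, 26, 39, 3, 15, 20, 38, 36, 21, 8, 25, 29, 10.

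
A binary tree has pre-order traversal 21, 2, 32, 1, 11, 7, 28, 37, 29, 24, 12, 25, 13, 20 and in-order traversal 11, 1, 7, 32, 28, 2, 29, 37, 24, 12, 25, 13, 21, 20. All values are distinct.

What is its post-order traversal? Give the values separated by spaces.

11 7 1 28 32 29 13 25 12 24 37 2 20 21

The first element of pre-order is the root; it splits in-order into left and right subtrees.
Root 21: left subtree has 12 nodes {11, 1, 7, 32, 28, 2, 29, 37, 24, 12, 25, 13}, right has 1 {20}.
  Root 2: left subtree has 5 nodes {11, 1, 7, 32, 28}, right has 6 {29, 37, 24, 12, 25, 13}.
    Root 32: left subtree has 3 nodes {11, 1, 7}, right has 1 {28}.
      Root 1: left subtree has 1 node {11}, right has 1 {7}.
    Root 37: left subtree has 1 node {29}, right has 4 {24, 12, 25, 13}.
      Root 24: left subtree has 0 nodes { }, right has 3 {12, 25, 13}.
        Root 12: left subtree has 0 nodes { }, right has 2 {25, 13}.
          Root 25: left subtree has 0 nodes { }, right has 1 {13}.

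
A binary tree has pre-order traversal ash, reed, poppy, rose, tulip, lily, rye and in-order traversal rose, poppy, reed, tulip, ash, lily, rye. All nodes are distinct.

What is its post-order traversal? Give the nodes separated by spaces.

rose poppy tulip reed rye lily ash

The first element of pre-order is the root; it splits in-order into left and right subtrees.
Root ash: left subtree has 4 nodes {rose, poppy, reed, tulip}, right has 2 {lily, rye}.
  Root reed: left subtree has 2 nodes {rose, poppy}, right has 1 {tulip}.
    Root poppy: left subtree has 1 node {rose}, right has 0 { }.
  Root lily: left subtree has 0 nodes { }, right has 1 {rye}.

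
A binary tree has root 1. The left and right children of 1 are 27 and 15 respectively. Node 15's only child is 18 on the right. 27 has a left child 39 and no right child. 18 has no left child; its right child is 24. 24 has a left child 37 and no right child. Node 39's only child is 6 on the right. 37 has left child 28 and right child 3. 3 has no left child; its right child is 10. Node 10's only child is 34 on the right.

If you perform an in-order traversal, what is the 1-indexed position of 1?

4

In-order visits the left subtree, then the node, then the right subtree.
At 1: go left to 27.
  At 27: go left to 39.
    At 39: no left child.
    Visit 39.
    At 39: go right to 6.
      6 is a leaf — visit 6.
  Visit 27.
  At 27: no right child.
Visit 1.
At 1: go right to 15.
  At 15: no left child.
  Visit 15.
  At 15: go right to 18.
    At 18: no left child.
    Visit 18.
    At 18: go right to 24.
      At 24: go left to 37.
        At 37: go left to 28.
          28 is a leaf — visit 28.
        Visit 37.
        At 37: go right to 3.
          At 3: no left child.
          Visit 3.
          At 3: go right to 10.
            At 10: no left child.
            Visit 10.
            At 10: go right to 34.
              34 is a leaf — visit 34.
      Visit 24.
      At 24: no right child.
Full in-order sequence: 39, 6, 27, 1, 15, 18, 28, 37, 3, 10, 34, 24.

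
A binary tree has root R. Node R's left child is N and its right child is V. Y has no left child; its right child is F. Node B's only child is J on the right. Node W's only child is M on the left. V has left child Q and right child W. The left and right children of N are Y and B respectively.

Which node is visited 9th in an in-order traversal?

In-order visits the left subtree, then the node, then the right subtree.
At R: go left to N.
  At N: go left to Y.
    At Y: no left child.
    Visit Y.
    At Y: go right to F.
      F is a leaf — visit F.
  Visit N.
  At N: go right to B.
    At B: no left child.
    Visit B.
    At B: go right to J.
      J is a leaf — visit J.
Visit R.
At R: go right to V.
  At V: go left to Q.
    Q is a leaf — visit Q.
  Visit V.
  At V: go right to W.
    At W: go left to M.
      M is a leaf — visit M.
    Visit W.
    At W: no right child.
Full in-order sequence: Y, F, N, B, J, R, Q, V, M, W.

M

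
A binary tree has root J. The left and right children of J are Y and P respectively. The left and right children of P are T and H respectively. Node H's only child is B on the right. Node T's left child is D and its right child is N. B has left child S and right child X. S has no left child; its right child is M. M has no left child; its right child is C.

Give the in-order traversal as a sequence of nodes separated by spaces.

Y J D T N P H S M C B X

In-order visits the left subtree, then the node, then the right subtree.
At J: go left to Y.
  Y is a leaf — visit Y.
Visit J.
At J: go right to P.
  At P: go left to T.
    At T: go left to D.
      D is a leaf — visit D.
    Visit T.
    At T: go right to N.
      N is a leaf — visit N.
  Visit P.
  At P: go right to H.
    At H: no left child.
    Visit H.
    At H: go right to B.
      At B: go left to S.
        At S: no left child.
        Visit S.
        At S: go right to M.
          At M: no left child.
          Visit M.
          At M: go right to C.
            C is a leaf — visit C.
      Visit B.
      At B: go right to X.
        X is a leaf — visit X.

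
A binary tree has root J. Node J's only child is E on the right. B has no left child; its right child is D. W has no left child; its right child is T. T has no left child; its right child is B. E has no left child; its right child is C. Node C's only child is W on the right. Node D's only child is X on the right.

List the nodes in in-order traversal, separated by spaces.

In-order visits the left subtree, then the node, then the right subtree.
At J: no left child.
Visit J.
At J: go right to E.
  At E: no left child.
  Visit E.
  At E: go right to C.
    At C: no left child.
    Visit C.
    At C: go right to W.
      At W: no left child.
      Visit W.
      At W: go right to T.
        At T: no left child.
        Visit T.
        At T: go right to B.
          At B: no left child.
          Visit B.
          At B: go right to D.
            At D: no left child.
            Visit D.
            At D: go right to X.
              X is a leaf — visit X.

J E C W T B D X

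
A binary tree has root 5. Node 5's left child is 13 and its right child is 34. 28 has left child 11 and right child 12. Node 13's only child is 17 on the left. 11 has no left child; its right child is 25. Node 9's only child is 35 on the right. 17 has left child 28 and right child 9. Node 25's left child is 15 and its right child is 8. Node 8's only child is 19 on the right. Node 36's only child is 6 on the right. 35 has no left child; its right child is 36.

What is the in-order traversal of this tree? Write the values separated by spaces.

11 15 25 8 19 28 12 17 9 35 36 6 13 5 34

In-order visits the left subtree, then the node, then the right subtree.
At 5: go left to 13.
  At 13: go left to 17.
    At 17: go left to 28.
      At 28: go left to 11.
        At 11: no left child.
        Visit 11.
        At 11: go right to 25.
          At 25: go left to 15.
            15 is a leaf — visit 15.
          Visit 25.
          At 25: go right to 8.
            At 8: no left child.
            Visit 8.
            At 8: go right to 19.
              19 is a leaf — visit 19.
      Visit 28.
      At 28: go right to 12.
        12 is a leaf — visit 12.
    Visit 17.
    At 17: go right to 9.
      At 9: no left child.
      Visit 9.
      At 9: go right to 35.
        At 35: no left child.
        Visit 35.
        At 35: go right to 36.
          At 36: no left child.
          Visit 36.
          At 36: go right to 6.
            6 is a leaf — visit 6.
  Visit 13.
  At 13: no right child.
Visit 5.
At 5: go right to 34.
  34 is a leaf — visit 34.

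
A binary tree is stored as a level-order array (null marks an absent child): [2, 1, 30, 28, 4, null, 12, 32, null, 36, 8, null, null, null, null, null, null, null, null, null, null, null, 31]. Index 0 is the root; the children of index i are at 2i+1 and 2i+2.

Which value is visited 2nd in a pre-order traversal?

Pre-order visits the node, then its left subtree, then its right subtree.
Visit 2.
At 2: go left to 1.
  Visit 1.
  At 1: go left to 28.
    Visit 28.
    At 28: go left to 32.
      32 is a leaf — visit 32.
    At 28: no right child.
  At 1: go right to 4.
    Visit 4.
    At 4: go left to 36.
      36 is a leaf — visit 36.
    At 4: go right to 8.
      Visit 8.
      At 8: no left child.
      At 8: go right to 31.
        31 is a leaf — visit 31.
At 2: go right to 30.
  Visit 30.
  At 30: no left child.
  At 30: go right to 12.
    12 is a leaf — visit 12.
Full pre-order sequence: 2, 1, 28, 32, 4, 36, 8, 31, 30, 12.

1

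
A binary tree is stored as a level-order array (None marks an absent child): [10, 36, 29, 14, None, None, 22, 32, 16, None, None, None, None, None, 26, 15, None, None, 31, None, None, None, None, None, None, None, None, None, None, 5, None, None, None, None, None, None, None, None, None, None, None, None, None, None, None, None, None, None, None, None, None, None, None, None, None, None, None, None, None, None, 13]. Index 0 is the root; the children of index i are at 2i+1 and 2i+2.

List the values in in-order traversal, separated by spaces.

In-order visits the left subtree, then the node, then the right subtree.
At 10: go left to 36.
  At 36: go left to 14.
    At 14: go left to 32.
      At 32: go left to 15.
        15 is a leaf — visit 15.
      Visit 32.
      At 32: no right child.
    Visit 14.
    At 14: go right to 16.
      At 16: no left child.
      Visit 16.
      At 16: go right to 31.
        31 is a leaf — visit 31.
  Visit 36.
  At 36: no right child.
Visit 10.
At 10: go right to 29.
  At 29: no left child.
  Visit 29.
  At 29: go right to 22.
    At 22: no left child.
    Visit 22.
    At 22: go right to 26.
      At 26: go left to 5.
        At 5: no left child.
        Visit 5.
        At 5: go right to 13.
          13 is a leaf — visit 13.
      Visit 26.
      At 26: no right child.

15 32 14 16 31 36 10 29 22 5 13 26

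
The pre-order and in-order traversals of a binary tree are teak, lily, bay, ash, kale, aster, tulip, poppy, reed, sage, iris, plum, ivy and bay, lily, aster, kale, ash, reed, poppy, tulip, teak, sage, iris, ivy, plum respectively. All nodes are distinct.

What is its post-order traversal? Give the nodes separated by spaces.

The first element of pre-order is the root; it splits in-order into left and right subtrees.
Root teak: left subtree has 8 nodes {bay, lily, aster, kale, ash, reed, poppy, tulip}, right has 4 {sage, iris, ivy, plum}.
  Root lily: left subtree has 1 node {bay}, right has 6 {aster, kale, ash, reed, poppy, tulip}.
    Root ash: left subtree has 2 nodes {aster, kale}, right has 3 {reed, poppy, tulip}.
      Root kale: left subtree has 1 node {aster}, right has 0 { }.
      Root tulip: left subtree has 2 nodes {reed, poppy}, right has 0 { }.
        Root poppy: left subtree has 1 node {reed}, right has 0 { }.
  Root sage: left subtree has 0 nodes { }, right has 3 {iris, ivy, plum}.
    Root iris: left subtree has 0 nodes { }, right has 2 {ivy, plum}.
      Root plum: left subtree has 1 node {ivy}, right has 0 { }.

bay aster kale reed poppy tulip ash lily ivy plum iris sage teak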